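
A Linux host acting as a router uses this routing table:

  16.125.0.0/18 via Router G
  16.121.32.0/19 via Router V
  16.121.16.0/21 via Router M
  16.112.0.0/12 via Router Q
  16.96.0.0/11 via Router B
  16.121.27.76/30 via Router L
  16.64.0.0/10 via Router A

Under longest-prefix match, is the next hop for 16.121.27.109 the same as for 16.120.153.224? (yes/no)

yes

16.121.27.109: longest match 16.112.0.0/12 -> Router Q
16.120.153.224: longest match 16.112.0.0/12 -> Router Q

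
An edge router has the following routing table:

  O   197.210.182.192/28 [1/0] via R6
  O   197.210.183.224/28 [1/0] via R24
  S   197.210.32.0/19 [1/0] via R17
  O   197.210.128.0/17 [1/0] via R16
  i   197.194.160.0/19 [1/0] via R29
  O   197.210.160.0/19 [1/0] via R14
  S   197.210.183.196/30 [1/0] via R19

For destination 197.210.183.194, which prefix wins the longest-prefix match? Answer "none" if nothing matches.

197.210.160.0/19

Entries matching 197.210.183.194:
  197.210.128.0/17 (197.210.128.0 - 197.210.255.255)
  197.210.160.0/19 (197.210.160.0 - 197.210.191.255)
Most specific is 197.210.160.0/19.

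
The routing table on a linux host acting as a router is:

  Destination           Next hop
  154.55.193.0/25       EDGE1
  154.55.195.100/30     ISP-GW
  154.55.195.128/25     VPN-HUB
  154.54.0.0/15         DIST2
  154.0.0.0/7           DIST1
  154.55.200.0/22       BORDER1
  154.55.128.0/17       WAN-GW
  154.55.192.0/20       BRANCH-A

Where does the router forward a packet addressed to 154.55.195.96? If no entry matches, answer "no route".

BRANCH-A

Routes whose prefix contains 154.55.195.96:
  154.0.0.0/7 (154.0.0.0 - 155.255.255.255) -> DIST1
  154.54.0.0/15 (154.54.0.0 - 154.55.255.255) -> DIST2
  154.55.128.0/17 (154.55.128.0 - 154.55.255.255) -> WAN-GW
  154.55.192.0/20 (154.55.192.0 - 154.55.207.255) -> BRANCH-A
More-specific entries that do NOT match:
  154.55.195.100/30 (154.55.195.100 - 154.55.195.103) does not contain 154.55.195.96
  154.55.193.0/25 (154.55.193.0 - 154.55.193.127) does not contain 154.55.195.96
  154.55.195.128/25 (154.55.195.128 - 154.55.195.255) does not contain 154.55.195.96
  154.55.200.0/22 (154.55.200.0 - 154.55.203.255) does not contain 154.55.195.96
Longest matching prefix is /20 -> next hop BRANCH-A.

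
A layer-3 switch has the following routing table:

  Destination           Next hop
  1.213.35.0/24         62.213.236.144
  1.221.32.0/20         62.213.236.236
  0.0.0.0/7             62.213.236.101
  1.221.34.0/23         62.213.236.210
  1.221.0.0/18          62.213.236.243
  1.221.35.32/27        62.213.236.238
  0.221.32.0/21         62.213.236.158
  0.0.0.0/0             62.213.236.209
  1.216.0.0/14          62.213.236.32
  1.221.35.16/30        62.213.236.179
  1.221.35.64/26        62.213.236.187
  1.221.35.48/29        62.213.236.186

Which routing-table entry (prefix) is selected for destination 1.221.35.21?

Entries matching 1.221.35.21:
  0.0.0.0/0 (default, matches everything)
  0.0.0.0/7 (0.0.0.0 - 1.255.255.255)
  1.221.0.0/18 (1.221.0.0 - 1.221.63.255)
  1.221.32.0/20 (1.221.32.0 - 1.221.47.255)
  1.221.34.0/23 (1.221.34.0 - 1.221.35.255)
Most specific is 1.221.34.0/23.

1.221.34.0/23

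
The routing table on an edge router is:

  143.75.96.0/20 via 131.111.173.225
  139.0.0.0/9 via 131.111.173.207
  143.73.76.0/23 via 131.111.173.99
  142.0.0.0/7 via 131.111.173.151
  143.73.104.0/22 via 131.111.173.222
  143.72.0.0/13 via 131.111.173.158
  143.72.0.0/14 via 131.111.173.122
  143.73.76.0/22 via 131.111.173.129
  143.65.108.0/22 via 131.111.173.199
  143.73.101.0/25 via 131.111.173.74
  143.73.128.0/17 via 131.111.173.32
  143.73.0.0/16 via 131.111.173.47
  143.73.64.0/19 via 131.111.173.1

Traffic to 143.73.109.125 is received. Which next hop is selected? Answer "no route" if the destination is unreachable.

131.111.173.47

Routes whose prefix contains 143.73.109.125:
  142.0.0.0/7 (142.0.0.0 - 143.255.255.255) -> 131.111.173.151
  143.72.0.0/13 (143.72.0.0 - 143.79.255.255) -> 131.111.173.158
  143.72.0.0/14 (143.72.0.0 - 143.75.255.255) -> 131.111.173.122
  143.73.0.0/16 (143.73.0.0 - 143.73.255.255) -> 131.111.173.47
More-specific entries that do NOT match:
  143.73.101.0/25 (143.73.101.0 - 143.73.101.127) does not contain 143.73.109.125
  143.73.76.0/23 (143.73.76.0 - 143.73.77.255) does not contain 143.73.109.125
  143.73.104.0/22 (143.73.104.0 - 143.73.107.255) does not contain 143.73.109.125
  143.73.76.0/22 (143.73.76.0 - 143.73.79.255) does not contain 143.73.109.125
  143.65.108.0/22 (143.65.108.0 - 143.65.111.255) does not contain 143.73.109.125
  143.75.96.0/20 (143.75.96.0 - 143.75.111.255) does not contain 143.73.109.125
  143.73.64.0/19 (143.73.64.0 - 143.73.95.255) does not contain 143.73.109.125
  143.73.128.0/17 (143.73.128.0 - 143.73.255.255) does not contain 143.73.109.125
Longest matching prefix is /16 -> next hop 131.111.173.47.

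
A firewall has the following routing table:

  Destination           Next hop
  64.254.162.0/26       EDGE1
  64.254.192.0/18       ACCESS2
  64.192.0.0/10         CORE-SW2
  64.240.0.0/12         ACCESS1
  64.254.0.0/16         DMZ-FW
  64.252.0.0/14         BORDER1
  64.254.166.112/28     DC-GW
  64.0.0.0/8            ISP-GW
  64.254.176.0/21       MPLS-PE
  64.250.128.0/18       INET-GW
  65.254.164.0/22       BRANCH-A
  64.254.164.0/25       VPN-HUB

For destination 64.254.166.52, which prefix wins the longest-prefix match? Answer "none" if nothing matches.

Entries matching 64.254.166.52:
  64.0.0.0/8 (64.0.0.0 - 64.255.255.255)
  64.192.0.0/10 (64.192.0.0 - 64.255.255.255)
  64.240.0.0/12 (64.240.0.0 - 64.255.255.255)
  64.252.0.0/14 (64.252.0.0 - 64.255.255.255)
  64.254.0.0/16 (64.254.0.0 - 64.254.255.255)
Most specific is 64.254.0.0/16.

64.254.0.0/16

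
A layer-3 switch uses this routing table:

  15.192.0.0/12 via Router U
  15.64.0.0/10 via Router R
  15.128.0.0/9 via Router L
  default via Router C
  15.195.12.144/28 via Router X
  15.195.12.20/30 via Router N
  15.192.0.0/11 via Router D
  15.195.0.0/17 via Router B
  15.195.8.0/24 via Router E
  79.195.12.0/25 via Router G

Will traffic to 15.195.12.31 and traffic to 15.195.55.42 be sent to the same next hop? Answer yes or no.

yes

15.195.12.31: longest match 15.195.0.0/17 -> Router B
15.195.55.42: longest match 15.195.0.0/17 -> Router B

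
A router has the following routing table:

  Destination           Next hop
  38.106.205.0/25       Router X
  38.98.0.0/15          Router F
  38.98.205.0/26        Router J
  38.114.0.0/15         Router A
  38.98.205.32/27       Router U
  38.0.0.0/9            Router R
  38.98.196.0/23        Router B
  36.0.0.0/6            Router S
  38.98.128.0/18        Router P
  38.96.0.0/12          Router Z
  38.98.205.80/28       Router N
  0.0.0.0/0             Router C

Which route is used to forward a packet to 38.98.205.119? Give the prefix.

38.98.0.0/15

Entries matching 38.98.205.119:
  0.0.0.0/0 (default, matches everything)
  36.0.0.0/6 (36.0.0.0 - 39.255.255.255)
  38.0.0.0/9 (38.0.0.0 - 38.127.255.255)
  38.96.0.0/12 (38.96.0.0 - 38.111.255.255)
  38.98.0.0/15 (38.98.0.0 - 38.99.255.255)
Most specific is 38.98.0.0/15.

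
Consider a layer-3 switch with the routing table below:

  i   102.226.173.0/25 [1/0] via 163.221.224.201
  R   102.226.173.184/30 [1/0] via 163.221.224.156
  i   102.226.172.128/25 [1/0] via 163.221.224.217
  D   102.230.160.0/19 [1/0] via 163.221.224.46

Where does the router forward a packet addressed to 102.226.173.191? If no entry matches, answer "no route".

No entry's prefix contains 102.226.173.191; there is no default route.

no route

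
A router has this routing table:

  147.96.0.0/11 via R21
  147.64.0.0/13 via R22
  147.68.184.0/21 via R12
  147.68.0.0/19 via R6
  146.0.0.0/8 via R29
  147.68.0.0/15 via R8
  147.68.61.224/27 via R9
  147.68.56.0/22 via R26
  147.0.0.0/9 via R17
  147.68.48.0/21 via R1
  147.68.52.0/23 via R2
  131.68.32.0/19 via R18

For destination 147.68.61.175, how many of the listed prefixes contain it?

3

Prefixes containing 147.68.61.175:
  147.0.0.0/9 (147.0.0.0 - 147.127.255.255)
  147.64.0.0/13 (147.64.0.0 - 147.71.255.255)
  147.68.0.0/15 (147.68.0.0 - 147.69.255.255)
Total matching entries: 3.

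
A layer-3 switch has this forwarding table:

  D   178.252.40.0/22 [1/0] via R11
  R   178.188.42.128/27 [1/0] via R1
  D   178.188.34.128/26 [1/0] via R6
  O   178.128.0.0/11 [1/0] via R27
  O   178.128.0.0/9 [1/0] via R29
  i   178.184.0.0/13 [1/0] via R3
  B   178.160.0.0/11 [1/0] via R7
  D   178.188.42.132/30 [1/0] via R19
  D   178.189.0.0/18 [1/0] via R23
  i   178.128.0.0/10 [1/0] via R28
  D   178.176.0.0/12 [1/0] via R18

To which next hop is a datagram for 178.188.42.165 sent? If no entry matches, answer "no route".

R3

Routes whose prefix contains 178.188.42.165:
  178.128.0.0/9 (178.128.0.0 - 178.255.255.255) -> R29
  178.128.0.0/10 (178.128.0.0 - 178.191.255.255) -> R28
  178.160.0.0/11 (178.160.0.0 - 178.191.255.255) -> R7
  178.176.0.0/12 (178.176.0.0 - 178.191.255.255) -> R18
  178.184.0.0/13 (178.184.0.0 - 178.191.255.255) -> R3
More-specific entries that do NOT match:
  178.188.42.132/30 (178.188.42.132 - 178.188.42.135) does not contain 178.188.42.165
  178.188.42.128/27 (178.188.42.128 - 178.188.42.159) does not contain 178.188.42.165
  178.188.34.128/26 (178.188.34.128 - 178.188.34.191) does not contain 178.188.42.165
  178.252.40.0/22 (178.252.40.0 - 178.252.43.255) does not contain 178.188.42.165
  178.189.0.0/18 (178.189.0.0 - 178.189.63.255) does not contain 178.188.42.165
Longest matching prefix is /13 -> next hop R3.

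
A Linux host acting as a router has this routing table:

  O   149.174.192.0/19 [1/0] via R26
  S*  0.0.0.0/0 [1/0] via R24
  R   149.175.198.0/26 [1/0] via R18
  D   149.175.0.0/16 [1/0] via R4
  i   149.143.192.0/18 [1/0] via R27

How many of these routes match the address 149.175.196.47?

Prefixes containing 149.175.196.47:
  0.0.0.0/0 (default, matches everything)
  149.175.0.0/16 (149.175.0.0 - 149.175.255.255)
Total matching entries: 2.

2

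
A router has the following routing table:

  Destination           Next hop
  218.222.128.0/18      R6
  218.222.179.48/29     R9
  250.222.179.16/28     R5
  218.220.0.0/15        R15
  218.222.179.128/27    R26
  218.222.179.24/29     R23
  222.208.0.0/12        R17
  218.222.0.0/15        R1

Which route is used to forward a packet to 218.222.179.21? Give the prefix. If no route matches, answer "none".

218.222.128.0/18

Entries matching 218.222.179.21:
  218.222.0.0/15 (218.222.0.0 - 218.223.255.255)
  218.222.128.0/18 (218.222.128.0 - 218.222.191.255)
Most specific is 218.222.128.0/18.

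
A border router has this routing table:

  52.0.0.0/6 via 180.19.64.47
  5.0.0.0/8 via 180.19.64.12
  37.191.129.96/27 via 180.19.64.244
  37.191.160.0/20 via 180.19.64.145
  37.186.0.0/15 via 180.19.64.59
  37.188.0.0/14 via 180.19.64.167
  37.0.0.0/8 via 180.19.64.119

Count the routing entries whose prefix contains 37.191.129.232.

Prefixes containing 37.191.129.232:
  37.0.0.0/8 (37.0.0.0 - 37.255.255.255)
  37.188.0.0/14 (37.188.0.0 - 37.191.255.255)
Total matching entries: 2.

2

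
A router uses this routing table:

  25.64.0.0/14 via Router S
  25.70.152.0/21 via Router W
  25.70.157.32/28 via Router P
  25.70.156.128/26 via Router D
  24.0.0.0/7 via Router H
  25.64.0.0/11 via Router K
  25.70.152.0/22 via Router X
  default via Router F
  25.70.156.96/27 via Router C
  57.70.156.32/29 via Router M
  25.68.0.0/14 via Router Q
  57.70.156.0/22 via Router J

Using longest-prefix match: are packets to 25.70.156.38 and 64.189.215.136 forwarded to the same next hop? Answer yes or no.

no

25.70.156.38: longest match 25.70.152.0/21 -> Router W
64.189.215.136: longest match 0.0.0.0/0 -> Router F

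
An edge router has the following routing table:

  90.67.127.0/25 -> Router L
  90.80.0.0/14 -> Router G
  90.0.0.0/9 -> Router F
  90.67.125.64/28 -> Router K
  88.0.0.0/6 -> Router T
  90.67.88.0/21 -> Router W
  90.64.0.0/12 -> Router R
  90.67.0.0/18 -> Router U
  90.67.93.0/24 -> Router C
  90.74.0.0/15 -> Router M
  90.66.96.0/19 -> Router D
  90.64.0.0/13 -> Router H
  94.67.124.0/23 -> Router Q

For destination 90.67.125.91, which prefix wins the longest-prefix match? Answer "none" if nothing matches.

Entries matching 90.67.125.91:
  88.0.0.0/6 (88.0.0.0 - 91.255.255.255)
  90.0.0.0/9 (90.0.0.0 - 90.127.255.255)
  90.64.0.0/12 (90.64.0.0 - 90.79.255.255)
  90.64.0.0/13 (90.64.0.0 - 90.71.255.255)
Most specific is 90.64.0.0/13.

90.64.0.0/13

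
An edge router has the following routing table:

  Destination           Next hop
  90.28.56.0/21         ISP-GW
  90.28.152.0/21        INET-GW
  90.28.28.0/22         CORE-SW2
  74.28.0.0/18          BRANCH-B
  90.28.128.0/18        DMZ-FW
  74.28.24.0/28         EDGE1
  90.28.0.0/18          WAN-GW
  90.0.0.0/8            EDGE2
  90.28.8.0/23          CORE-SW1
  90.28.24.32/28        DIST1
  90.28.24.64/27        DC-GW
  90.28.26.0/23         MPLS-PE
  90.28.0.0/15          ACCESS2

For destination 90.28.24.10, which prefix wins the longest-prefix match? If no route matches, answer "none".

Entries matching 90.28.24.10:
  90.0.0.0/8 (90.0.0.0 - 90.255.255.255)
  90.28.0.0/15 (90.28.0.0 - 90.29.255.255)
  90.28.0.0/18 (90.28.0.0 - 90.28.63.255)
Most specific is 90.28.0.0/18.

90.28.0.0/18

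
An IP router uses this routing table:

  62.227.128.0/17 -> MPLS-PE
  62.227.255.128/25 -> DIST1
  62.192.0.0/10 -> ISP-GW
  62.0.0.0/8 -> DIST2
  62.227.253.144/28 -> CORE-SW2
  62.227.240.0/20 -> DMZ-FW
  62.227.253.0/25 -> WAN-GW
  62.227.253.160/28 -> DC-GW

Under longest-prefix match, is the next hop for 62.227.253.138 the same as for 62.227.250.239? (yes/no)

yes

62.227.253.138: longest match 62.227.240.0/20 -> DMZ-FW
62.227.250.239: longest match 62.227.240.0/20 -> DMZ-FW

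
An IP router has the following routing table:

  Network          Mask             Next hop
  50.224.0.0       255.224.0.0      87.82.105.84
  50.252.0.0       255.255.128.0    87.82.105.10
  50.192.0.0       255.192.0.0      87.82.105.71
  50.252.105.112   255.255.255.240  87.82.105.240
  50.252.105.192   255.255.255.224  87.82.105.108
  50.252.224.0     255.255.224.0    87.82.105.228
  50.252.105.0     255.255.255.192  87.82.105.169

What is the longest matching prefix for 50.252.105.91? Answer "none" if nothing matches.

50.252.0.0/17

Entries matching 50.252.105.91:
  50.192.0.0/10 (50.192.0.0 - 50.255.255.255)
  50.224.0.0/11 (50.224.0.0 - 50.255.255.255)
  50.252.0.0/17 (50.252.0.0 - 50.252.127.255)
Most specific is 50.252.0.0/17.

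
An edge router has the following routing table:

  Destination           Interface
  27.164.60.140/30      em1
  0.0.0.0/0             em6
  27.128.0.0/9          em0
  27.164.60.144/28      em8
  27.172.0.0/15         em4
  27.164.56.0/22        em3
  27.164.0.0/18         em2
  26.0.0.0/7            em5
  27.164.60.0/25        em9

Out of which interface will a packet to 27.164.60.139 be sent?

em2

Routes whose prefix contains 27.164.60.139:
  0.0.0.0/0 (default, matches everything) -> em6
  26.0.0.0/7 (26.0.0.0 - 27.255.255.255) -> em5
  27.128.0.0/9 (27.128.0.0 - 27.255.255.255) -> em0
  27.164.0.0/18 (27.164.0.0 - 27.164.63.255) -> em2
More-specific entries that do NOT match:
  27.164.60.140/30 (27.164.60.140 - 27.164.60.143) does not contain 27.164.60.139
  27.164.60.144/28 (27.164.60.144 - 27.164.60.159) does not contain 27.164.60.139
  27.164.60.0/25 (27.164.60.0 - 27.164.60.127) does not contain 27.164.60.139
  27.164.56.0/22 (27.164.56.0 - 27.164.59.255) does not contain 27.164.60.139
Longest matching prefix is /18 -> interface em2.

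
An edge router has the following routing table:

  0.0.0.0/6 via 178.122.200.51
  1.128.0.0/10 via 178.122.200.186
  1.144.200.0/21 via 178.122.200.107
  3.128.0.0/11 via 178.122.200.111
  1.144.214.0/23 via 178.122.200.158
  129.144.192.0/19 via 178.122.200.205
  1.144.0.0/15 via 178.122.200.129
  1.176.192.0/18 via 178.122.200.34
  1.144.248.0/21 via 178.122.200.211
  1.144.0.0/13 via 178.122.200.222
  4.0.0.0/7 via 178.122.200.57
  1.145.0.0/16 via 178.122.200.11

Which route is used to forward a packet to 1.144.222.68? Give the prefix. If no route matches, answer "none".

1.144.0.0/15

Entries matching 1.144.222.68:
  0.0.0.0/6 (0.0.0.0 - 3.255.255.255)
  1.128.0.0/10 (1.128.0.0 - 1.191.255.255)
  1.144.0.0/13 (1.144.0.0 - 1.151.255.255)
  1.144.0.0/15 (1.144.0.0 - 1.145.255.255)
Most specific is 1.144.0.0/15.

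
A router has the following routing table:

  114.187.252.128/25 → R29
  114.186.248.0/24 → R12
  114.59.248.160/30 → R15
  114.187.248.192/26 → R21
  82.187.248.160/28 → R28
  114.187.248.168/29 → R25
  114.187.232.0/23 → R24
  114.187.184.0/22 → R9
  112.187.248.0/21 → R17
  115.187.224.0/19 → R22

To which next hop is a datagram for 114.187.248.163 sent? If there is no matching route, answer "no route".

no route

No entry's prefix contains 114.187.248.163; there is no default route.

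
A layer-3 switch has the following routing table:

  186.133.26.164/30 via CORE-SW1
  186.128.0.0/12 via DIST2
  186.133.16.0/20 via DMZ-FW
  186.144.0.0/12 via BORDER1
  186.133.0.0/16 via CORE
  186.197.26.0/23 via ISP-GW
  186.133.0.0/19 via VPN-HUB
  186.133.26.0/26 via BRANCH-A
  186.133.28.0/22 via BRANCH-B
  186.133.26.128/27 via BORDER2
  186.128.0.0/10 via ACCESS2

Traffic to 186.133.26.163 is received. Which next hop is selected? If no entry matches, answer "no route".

Routes whose prefix contains 186.133.26.163:
  186.128.0.0/10 (186.128.0.0 - 186.191.255.255) -> ACCESS2
  186.128.0.0/12 (186.128.0.0 - 186.143.255.255) -> DIST2
  186.133.0.0/16 (186.133.0.0 - 186.133.255.255) -> CORE
  186.133.0.0/19 (186.133.0.0 - 186.133.31.255) -> VPN-HUB
  186.133.16.0/20 (186.133.16.0 - 186.133.31.255) -> DMZ-FW
More-specific entries that do NOT match:
  186.133.26.164/30 (186.133.26.164 - 186.133.26.167) does not contain 186.133.26.163
  186.133.26.128/27 (186.133.26.128 - 186.133.26.159) does not contain 186.133.26.163
  186.133.26.0/26 (186.133.26.0 - 186.133.26.63) does not contain 186.133.26.163
  186.197.26.0/23 (186.197.26.0 - 186.197.27.255) does not contain 186.133.26.163
  186.133.28.0/22 (186.133.28.0 - 186.133.31.255) does not contain 186.133.26.163
Longest matching prefix is /20 -> next hop DMZ-FW.

DMZ-FW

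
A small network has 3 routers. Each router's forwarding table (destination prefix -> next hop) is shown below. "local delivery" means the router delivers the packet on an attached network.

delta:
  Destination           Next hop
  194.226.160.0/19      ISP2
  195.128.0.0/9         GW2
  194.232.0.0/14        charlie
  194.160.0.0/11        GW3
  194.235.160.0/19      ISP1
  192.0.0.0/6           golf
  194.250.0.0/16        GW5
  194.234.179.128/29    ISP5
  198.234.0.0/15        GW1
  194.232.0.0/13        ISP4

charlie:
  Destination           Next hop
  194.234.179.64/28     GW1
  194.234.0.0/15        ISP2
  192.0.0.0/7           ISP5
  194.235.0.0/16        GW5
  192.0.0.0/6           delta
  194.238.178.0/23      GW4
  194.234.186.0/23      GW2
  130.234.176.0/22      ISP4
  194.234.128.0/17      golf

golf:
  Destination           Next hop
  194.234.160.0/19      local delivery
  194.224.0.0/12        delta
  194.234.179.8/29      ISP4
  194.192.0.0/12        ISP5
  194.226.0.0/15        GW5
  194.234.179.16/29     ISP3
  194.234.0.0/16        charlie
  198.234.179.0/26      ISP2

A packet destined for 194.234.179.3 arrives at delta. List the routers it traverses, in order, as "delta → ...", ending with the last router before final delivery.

delta → charlie → golf

At delta: longest match for 194.234.179.3 is 194.232.0.0/14 -> charlie
At charlie: longest match for 194.234.179.3 is 194.234.128.0/17 -> golf
At golf: longest match for 194.234.179.3 is 194.234.160.0/19 -> local delivery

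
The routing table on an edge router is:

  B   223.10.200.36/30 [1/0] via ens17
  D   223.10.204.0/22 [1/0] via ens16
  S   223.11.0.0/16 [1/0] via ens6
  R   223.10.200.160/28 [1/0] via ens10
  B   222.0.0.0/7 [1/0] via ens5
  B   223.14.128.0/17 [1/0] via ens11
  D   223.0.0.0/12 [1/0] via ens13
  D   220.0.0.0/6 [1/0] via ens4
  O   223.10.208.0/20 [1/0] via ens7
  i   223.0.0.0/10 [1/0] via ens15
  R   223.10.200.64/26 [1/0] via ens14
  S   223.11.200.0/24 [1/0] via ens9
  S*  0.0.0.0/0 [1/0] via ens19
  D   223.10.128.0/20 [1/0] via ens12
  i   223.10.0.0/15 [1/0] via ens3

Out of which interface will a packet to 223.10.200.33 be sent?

Routes whose prefix contains 223.10.200.33:
  0.0.0.0/0 (default, matches everything) -> ens19
  220.0.0.0/6 (220.0.0.0 - 223.255.255.255) -> ens4
  222.0.0.0/7 (222.0.0.0 - 223.255.255.255) -> ens5
  223.0.0.0/10 (223.0.0.0 - 223.63.255.255) -> ens15
  223.0.0.0/12 (223.0.0.0 - 223.15.255.255) -> ens13
  223.10.0.0/15 (223.10.0.0 - 223.11.255.255) -> ens3
More-specific entries that do NOT match:
  223.10.200.36/30 (223.10.200.36 - 223.10.200.39) does not contain 223.10.200.33
  223.10.200.160/28 (223.10.200.160 - 223.10.200.175) does not contain 223.10.200.33
  223.10.200.64/26 (223.10.200.64 - 223.10.200.127) does not contain 223.10.200.33
  223.11.200.0/24 (223.11.200.0 - 223.11.200.255) does not contain 223.10.200.33
  223.10.204.0/22 (223.10.204.0 - 223.10.207.255) does not contain 223.10.200.33
  223.10.208.0/20 (223.10.208.0 - 223.10.223.255) does not contain 223.10.200.33
  223.10.128.0/20 (223.10.128.0 - 223.10.143.255) does not contain 223.10.200.33
  223.14.128.0/17 (223.14.128.0 - 223.14.255.255) does not contain 223.10.200.33
  223.11.0.0/16 (223.11.0.0 - 223.11.255.255) does not contain 223.10.200.33
Longest matching prefix is /15 -> interface ens3.

ens3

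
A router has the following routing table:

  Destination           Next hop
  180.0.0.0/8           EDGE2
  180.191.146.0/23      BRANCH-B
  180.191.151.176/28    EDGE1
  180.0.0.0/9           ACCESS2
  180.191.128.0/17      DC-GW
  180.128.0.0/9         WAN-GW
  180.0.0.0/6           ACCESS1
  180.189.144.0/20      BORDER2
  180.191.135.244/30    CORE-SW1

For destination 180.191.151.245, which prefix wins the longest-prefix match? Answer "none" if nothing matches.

180.191.128.0/17

Entries matching 180.191.151.245:
  180.0.0.0/6 (180.0.0.0 - 183.255.255.255)
  180.0.0.0/8 (180.0.0.0 - 180.255.255.255)
  180.128.0.0/9 (180.128.0.0 - 180.255.255.255)
  180.191.128.0/17 (180.191.128.0 - 180.191.255.255)
Most specific is 180.191.128.0/17.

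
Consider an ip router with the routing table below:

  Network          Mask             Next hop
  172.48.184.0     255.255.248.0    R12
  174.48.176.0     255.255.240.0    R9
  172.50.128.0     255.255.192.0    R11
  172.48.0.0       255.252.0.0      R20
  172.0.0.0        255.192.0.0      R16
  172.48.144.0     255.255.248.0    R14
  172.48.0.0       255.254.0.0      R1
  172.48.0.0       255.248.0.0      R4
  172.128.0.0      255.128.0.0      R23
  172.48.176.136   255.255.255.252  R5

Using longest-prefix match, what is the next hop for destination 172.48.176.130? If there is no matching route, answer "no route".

Routes whose prefix contains 172.48.176.130:
  172.0.0.0/10 (172.0.0.0 - 172.63.255.255) -> R16
  172.48.0.0/13 (172.48.0.0 - 172.55.255.255) -> R4
  172.48.0.0/14 (172.48.0.0 - 172.51.255.255) -> R20
  172.48.0.0/15 (172.48.0.0 - 172.49.255.255) -> R1
More-specific entries that do NOT match:
  172.48.176.136/30 (172.48.176.136 - 172.48.176.139) does not contain 172.48.176.130
  172.48.184.0/21 (172.48.184.0 - 172.48.191.255) does not contain 172.48.176.130
  172.48.144.0/21 (172.48.144.0 - 172.48.151.255) does not contain 172.48.176.130
  174.48.176.0/20 (174.48.176.0 - 174.48.191.255) does not contain 172.48.176.130
  172.50.128.0/18 (172.50.128.0 - 172.50.191.255) does not contain 172.48.176.130
Longest matching prefix is /15 -> next hop R1.

R1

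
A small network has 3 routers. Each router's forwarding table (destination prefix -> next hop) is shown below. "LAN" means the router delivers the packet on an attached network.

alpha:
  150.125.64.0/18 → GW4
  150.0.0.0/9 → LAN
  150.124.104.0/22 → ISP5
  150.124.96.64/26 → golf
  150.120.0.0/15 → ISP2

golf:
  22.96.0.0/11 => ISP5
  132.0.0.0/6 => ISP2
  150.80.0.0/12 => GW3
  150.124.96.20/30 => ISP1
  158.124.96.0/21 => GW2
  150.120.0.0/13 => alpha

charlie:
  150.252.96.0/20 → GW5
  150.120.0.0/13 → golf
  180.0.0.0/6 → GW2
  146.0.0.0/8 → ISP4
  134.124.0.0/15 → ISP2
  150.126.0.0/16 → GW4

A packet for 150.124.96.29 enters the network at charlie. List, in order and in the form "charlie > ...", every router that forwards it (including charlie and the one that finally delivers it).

At charlie: longest match for 150.124.96.29 is 150.120.0.0/13 -> golf
At golf: longest match for 150.124.96.29 is 150.120.0.0/13 -> alpha
At alpha: longest match for 150.124.96.29 is 150.0.0.0/9 -> LAN

charlie > golf > alpha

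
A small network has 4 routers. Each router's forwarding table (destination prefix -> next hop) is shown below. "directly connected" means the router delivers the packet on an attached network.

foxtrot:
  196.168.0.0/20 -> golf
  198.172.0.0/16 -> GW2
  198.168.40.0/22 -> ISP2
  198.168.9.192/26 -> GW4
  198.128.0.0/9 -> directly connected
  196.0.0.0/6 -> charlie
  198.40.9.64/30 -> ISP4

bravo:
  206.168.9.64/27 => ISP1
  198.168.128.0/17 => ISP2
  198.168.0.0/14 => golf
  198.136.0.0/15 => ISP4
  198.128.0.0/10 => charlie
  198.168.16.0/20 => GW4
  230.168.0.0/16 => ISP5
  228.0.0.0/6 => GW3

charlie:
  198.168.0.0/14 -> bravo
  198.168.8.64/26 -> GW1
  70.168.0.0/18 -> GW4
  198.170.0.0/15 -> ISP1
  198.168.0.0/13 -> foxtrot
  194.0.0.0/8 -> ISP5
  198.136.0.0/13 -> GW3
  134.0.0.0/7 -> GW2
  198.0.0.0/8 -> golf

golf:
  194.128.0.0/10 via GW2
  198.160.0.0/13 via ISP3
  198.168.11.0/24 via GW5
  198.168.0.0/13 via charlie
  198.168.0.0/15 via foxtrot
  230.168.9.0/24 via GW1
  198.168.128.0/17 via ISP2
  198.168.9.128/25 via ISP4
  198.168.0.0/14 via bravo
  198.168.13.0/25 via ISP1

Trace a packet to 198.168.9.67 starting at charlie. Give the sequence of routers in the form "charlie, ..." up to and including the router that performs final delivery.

At charlie: longest match for 198.168.9.67 is 198.168.0.0/14 -> bravo
At bravo: longest match for 198.168.9.67 is 198.168.0.0/14 -> golf
At golf: longest match for 198.168.9.67 is 198.168.0.0/15 -> foxtrot
At foxtrot: longest match for 198.168.9.67 is 198.128.0.0/9 -> directly connected

charlie, bravo, golf, foxtrot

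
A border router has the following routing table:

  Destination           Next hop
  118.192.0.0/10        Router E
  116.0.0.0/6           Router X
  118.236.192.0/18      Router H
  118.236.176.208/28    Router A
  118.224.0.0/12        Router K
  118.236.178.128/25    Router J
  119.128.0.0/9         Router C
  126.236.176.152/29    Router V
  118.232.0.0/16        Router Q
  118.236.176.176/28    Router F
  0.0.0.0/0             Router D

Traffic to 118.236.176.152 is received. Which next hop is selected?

Router K

Routes whose prefix contains 118.236.176.152:
  0.0.0.0/0 (default, matches everything) -> Router D
  116.0.0.0/6 (116.0.0.0 - 119.255.255.255) -> Router X
  118.192.0.0/10 (118.192.0.0 - 118.255.255.255) -> Router E
  118.224.0.0/12 (118.224.0.0 - 118.239.255.255) -> Router K
More-specific entries that do NOT match:
  126.236.176.152/29 (126.236.176.152 - 126.236.176.159) does not contain 118.236.176.152
  118.236.176.208/28 (118.236.176.208 - 118.236.176.223) does not contain 118.236.176.152
  118.236.176.176/28 (118.236.176.176 - 118.236.176.191) does not contain 118.236.176.152
  118.236.178.128/25 (118.236.178.128 - 118.236.178.255) does not contain 118.236.176.152
  118.236.192.0/18 (118.236.192.0 - 118.236.255.255) does not contain 118.236.176.152
  118.232.0.0/16 (118.232.0.0 - 118.232.255.255) does not contain 118.236.176.152
Longest matching prefix is /12 -> next hop Router K.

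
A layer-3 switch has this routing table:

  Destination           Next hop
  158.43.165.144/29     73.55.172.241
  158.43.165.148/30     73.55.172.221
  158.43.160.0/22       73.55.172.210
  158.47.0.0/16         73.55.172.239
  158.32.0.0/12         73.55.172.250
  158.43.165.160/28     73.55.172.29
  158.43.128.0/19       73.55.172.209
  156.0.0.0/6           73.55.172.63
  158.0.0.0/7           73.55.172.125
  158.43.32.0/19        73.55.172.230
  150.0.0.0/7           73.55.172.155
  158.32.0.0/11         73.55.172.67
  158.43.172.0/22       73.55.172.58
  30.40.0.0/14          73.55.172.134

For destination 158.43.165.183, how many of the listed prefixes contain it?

4

Prefixes containing 158.43.165.183:
  156.0.0.0/6 (156.0.0.0 - 159.255.255.255)
  158.0.0.0/7 (158.0.0.0 - 159.255.255.255)
  158.32.0.0/11 (158.32.0.0 - 158.63.255.255)
  158.32.0.0/12 (158.32.0.0 - 158.47.255.255)
Total matching entries: 4.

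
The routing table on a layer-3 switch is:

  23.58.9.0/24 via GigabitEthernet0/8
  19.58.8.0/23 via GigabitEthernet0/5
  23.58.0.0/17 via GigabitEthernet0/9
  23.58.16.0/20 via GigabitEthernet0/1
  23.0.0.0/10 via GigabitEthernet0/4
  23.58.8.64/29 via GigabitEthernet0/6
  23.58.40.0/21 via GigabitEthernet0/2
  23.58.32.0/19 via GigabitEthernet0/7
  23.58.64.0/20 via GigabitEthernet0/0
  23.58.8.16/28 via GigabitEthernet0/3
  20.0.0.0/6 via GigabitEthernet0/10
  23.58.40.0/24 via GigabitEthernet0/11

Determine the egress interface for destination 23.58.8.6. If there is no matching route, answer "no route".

Routes whose prefix contains 23.58.8.6:
  20.0.0.0/6 (20.0.0.0 - 23.255.255.255) -> GigabitEthernet0/10
  23.0.0.0/10 (23.0.0.0 - 23.63.255.255) -> GigabitEthernet0/4
  23.58.0.0/17 (23.58.0.0 - 23.58.127.255) -> GigabitEthernet0/9
More-specific entries that do NOT match:
  23.58.8.64/29 (23.58.8.64 - 23.58.8.71) does not contain 23.58.8.6
  23.58.8.16/28 (23.58.8.16 - 23.58.8.31) does not contain 23.58.8.6
  23.58.9.0/24 (23.58.9.0 - 23.58.9.255) does not contain 23.58.8.6
  23.58.40.0/24 (23.58.40.0 - 23.58.40.255) does not contain 23.58.8.6
  19.58.8.0/23 (19.58.8.0 - 19.58.9.255) does not contain 23.58.8.6
  23.58.40.0/21 (23.58.40.0 - 23.58.47.255) does not contain 23.58.8.6
  23.58.16.0/20 (23.58.16.0 - 23.58.31.255) does not contain 23.58.8.6
  23.58.64.0/20 (23.58.64.0 - 23.58.79.255) does not contain 23.58.8.6
  23.58.32.0/19 (23.58.32.0 - 23.58.63.255) does not contain 23.58.8.6
Longest matching prefix is /17 -> interface GigabitEthernet0/9.

GigabitEthernet0/9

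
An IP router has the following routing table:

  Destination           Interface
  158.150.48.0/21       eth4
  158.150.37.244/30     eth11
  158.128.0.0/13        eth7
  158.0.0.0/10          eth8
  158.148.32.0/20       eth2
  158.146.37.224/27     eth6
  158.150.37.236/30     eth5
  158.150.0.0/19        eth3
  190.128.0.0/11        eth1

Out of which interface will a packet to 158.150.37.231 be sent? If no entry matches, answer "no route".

No entry's prefix contains 158.150.37.231; there is no default route.

no route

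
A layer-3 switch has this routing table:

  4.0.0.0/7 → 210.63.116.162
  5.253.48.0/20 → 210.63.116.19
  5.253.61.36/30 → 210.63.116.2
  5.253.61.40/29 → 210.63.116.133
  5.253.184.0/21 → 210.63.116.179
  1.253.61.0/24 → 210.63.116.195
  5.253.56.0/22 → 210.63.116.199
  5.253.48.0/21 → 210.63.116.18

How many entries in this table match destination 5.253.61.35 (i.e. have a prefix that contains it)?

2

Prefixes containing 5.253.61.35:
  4.0.0.0/7 (4.0.0.0 - 5.255.255.255)
  5.253.48.0/20 (5.253.48.0 - 5.253.63.255)
Total matching entries: 2.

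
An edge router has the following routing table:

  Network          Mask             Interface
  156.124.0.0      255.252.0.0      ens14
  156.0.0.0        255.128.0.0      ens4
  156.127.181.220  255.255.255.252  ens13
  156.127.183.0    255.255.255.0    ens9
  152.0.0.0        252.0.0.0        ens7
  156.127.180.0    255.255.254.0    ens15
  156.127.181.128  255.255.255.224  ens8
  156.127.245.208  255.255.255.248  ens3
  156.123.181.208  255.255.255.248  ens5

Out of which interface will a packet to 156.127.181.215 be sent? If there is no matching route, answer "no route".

ens15

Routes whose prefix contains 156.127.181.215:
  156.0.0.0/9 (156.0.0.0 - 156.127.255.255) -> ens4
  156.124.0.0/14 (156.124.0.0 - 156.127.255.255) -> ens14
  156.127.180.0/23 (156.127.180.0 - 156.127.181.255) -> ens15
More-specific entries that do NOT match:
  156.127.181.220/30 (156.127.181.220 - 156.127.181.223) does not contain 156.127.181.215
  156.127.245.208/29 (156.127.245.208 - 156.127.245.215) does not contain 156.127.181.215
  156.123.181.208/29 (156.123.181.208 - 156.123.181.215) does not contain 156.127.181.215
  156.127.181.128/27 (156.127.181.128 - 156.127.181.159) does not contain 156.127.181.215
  156.127.183.0/24 (156.127.183.0 - 156.127.183.255) does not contain 156.127.181.215
Longest matching prefix is /23 -> interface ens15.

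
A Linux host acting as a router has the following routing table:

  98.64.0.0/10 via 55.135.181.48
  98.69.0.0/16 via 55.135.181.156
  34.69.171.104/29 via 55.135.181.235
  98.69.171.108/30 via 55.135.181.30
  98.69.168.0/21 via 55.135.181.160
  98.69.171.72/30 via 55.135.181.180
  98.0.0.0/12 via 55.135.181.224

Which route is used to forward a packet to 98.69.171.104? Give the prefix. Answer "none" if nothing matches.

Entries matching 98.69.171.104:
  98.64.0.0/10 (98.64.0.0 - 98.127.255.255)
  98.69.0.0/16 (98.69.0.0 - 98.69.255.255)
  98.69.168.0/21 (98.69.168.0 - 98.69.175.255)
Most specific is 98.69.168.0/21.

98.69.168.0/21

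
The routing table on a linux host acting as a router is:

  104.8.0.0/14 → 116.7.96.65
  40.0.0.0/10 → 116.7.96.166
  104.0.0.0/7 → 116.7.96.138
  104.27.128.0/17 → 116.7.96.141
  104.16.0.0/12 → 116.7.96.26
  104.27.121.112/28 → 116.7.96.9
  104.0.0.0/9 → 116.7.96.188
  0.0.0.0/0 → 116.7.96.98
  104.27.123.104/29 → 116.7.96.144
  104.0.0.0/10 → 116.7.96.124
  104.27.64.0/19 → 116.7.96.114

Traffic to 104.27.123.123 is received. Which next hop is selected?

116.7.96.26

Routes whose prefix contains 104.27.123.123:
  0.0.0.0/0 (default, matches everything) -> 116.7.96.98
  104.0.0.0/7 (104.0.0.0 - 105.255.255.255) -> 116.7.96.138
  104.0.0.0/9 (104.0.0.0 - 104.127.255.255) -> 116.7.96.188
  104.0.0.0/10 (104.0.0.0 - 104.63.255.255) -> 116.7.96.124
  104.16.0.0/12 (104.16.0.0 - 104.31.255.255) -> 116.7.96.26
More-specific entries that do NOT match:
  104.27.123.104/29 (104.27.123.104 - 104.27.123.111) does not contain 104.27.123.123
  104.27.121.112/28 (104.27.121.112 - 104.27.121.127) does not contain 104.27.123.123
  104.27.64.0/19 (104.27.64.0 - 104.27.95.255) does not contain 104.27.123.123
  104.27.128.0/17 (104.27.128.0 - 104.27.255.255) does not contain 104.27.123.123
  104.8.0.0/14 (104.8.0.0 - 104.11.255.255) does not contain 104.27.123.123
Longest matching prefix is /12 -> next hop 116.7.96.26.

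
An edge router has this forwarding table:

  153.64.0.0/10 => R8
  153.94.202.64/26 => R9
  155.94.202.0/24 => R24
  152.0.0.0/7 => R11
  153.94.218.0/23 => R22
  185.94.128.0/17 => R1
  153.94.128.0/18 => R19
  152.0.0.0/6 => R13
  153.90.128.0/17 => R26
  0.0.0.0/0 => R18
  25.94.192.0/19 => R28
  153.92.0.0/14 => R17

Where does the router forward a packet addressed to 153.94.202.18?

R17

Routes whose prefix contains 153.94.202.18:
  0.0.0.0/0 (default, matches everything) -> R18
  152.0.0.0/6 (152.0.0.0 - 155.255.255.255) -> R13
  152.0.0.0/7 (152.0.0.0 - 153.255.255.255) -> R11
  153.64.0.0/10 (153.64.0.0 - 153.127.255.255) -> R8
  153.92.0.0/14 (153.92.0.0 - 153.95.255.255) -> R17
More-specific entries that do NOT match:
  153.94.202.64/26 (153.94.202.64 - 153.94.202.127) does not contain 153.94.202.18
  155.94.202.0/24 (155.94.202.0 - 155.94.202.255) does not contain 153.94.202.18
  153.94.218.0/23 (153.94.218.0 - 153.94.219.255) does not contain 153.94.202.18
  25.94.192.0/19 (25.94.192.0 - 25.94.223.255) does not contain 153.94.202.18
  153.94.128.0/18 (153.94.128.0 - 153.94.191.255) does not contain 153.94.202.18
  185.94.128.0/17 (185.94.128.0 - 185.94.255.255) does not contain 153.94.202.18
  153.90.128.0/17 (153.90.128.0 - 153.90.255.255) does not contain 153.94.202.18
Longest matching prefix is /14 -> next hop R17.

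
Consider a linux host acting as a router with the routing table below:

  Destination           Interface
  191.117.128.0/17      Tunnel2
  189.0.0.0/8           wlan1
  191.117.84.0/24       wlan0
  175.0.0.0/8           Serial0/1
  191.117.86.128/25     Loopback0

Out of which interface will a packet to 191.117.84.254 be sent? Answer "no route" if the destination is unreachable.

wlan0

Routes whose prefix contains 191.117.84.254:
  191.117.84.0/24 (191.117.84.0 - 191.117.84.255) -> wlan0
More-specific entries that do NOT match:
  191.117.86.128/25 (191.117.86.128 - 191.117.86.255) does not contain 191.117.84.254
Longest matching prefix is /24 -> interface wlan0.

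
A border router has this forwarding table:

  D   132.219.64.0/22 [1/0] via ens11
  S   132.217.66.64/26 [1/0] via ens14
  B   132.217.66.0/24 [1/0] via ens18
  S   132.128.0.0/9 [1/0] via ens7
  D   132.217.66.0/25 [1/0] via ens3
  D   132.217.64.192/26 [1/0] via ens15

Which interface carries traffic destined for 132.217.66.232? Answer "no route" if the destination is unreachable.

Routes whose prefix contains 132.217.66.232:
  132.128.0.0/9 (132.128.0.0 - 132.255.255.255) -> ens7
  132.217.66.0/24 (132.217.66.0 - 132.217.66.255) -> ens18
More-specific entries that do NOT match:
  132.217.66.64/26 (132.217.66.64 - 132.217.66.127) does not contain 132.217.66.232
  132.217.64.192/26 (132.217.64.192 - 132.217.64.255) does not contain 132.217.66.232
  132.217.66.0/25 (132.217.66.0 - 132.217.66.127) does not contain 132.217.66.232
Longest matching prefix is /24 -> interface ens18.

ens18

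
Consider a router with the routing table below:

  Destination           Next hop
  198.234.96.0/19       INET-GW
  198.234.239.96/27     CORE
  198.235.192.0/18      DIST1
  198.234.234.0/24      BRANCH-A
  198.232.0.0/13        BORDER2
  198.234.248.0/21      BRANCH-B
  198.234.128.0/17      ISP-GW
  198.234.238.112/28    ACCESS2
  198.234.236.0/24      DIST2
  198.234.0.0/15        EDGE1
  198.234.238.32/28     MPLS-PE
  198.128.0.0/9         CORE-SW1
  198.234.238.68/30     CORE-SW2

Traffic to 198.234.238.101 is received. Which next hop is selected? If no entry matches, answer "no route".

ISP-GW

Routes whose prefix contains 198.234.238.101:
  198.128.0.0/9 (198.128.0.0 - 198.255.255.255) -> CORE-SW1
  198.232.0.0/13 (198.232.0.0 - 198.239.255.255) -> BORDER2
  198.234.0.0/15 (198.234.0.0 - 198.235.255.255) -> EDGE1
  198.234.128.0/17 (198.234.128.0 - 198.234.255.255) -> ISP-GW
More-specific entries that do NOT match:
  198.234.238.68/30 (198.234.238.68 - 198.234.238.71) does not contain 198.234.238.101
  198.234.238.112/28 (198.234.238.112 - 198.234.238.127) does not contain 198.234.238.101
  198.234.238.32/28 (198.234.238.32 - 198.234.238.47) does not contain 198.234.238.101
  198.234.239.96/27 (198.234.239.96 - 198.234.239.127) does not contain 198.234.238.101
  198.234.234.0/24 (198.234.234.0 - 198.234.234.255) does not contain 198.234.238.101
  198.234.236.0/24 (198.234.236.0 - 198.234.236.255) does not contain 198.234.238.101
  198.234.248.0/21 (198.234.248.0 - 198.234.255.255) does not contain 198.234.238.101
  198.234.96.0/19 (198.234.96.0 - 198.234.127.255) does not contain 198.234.238.101
  198.235.192.0/18 (198.235.192.0 - 198.235.255.255) does not contain 198.234.238.101
Longest matching prefix is /17 -> next hop ISP-GW.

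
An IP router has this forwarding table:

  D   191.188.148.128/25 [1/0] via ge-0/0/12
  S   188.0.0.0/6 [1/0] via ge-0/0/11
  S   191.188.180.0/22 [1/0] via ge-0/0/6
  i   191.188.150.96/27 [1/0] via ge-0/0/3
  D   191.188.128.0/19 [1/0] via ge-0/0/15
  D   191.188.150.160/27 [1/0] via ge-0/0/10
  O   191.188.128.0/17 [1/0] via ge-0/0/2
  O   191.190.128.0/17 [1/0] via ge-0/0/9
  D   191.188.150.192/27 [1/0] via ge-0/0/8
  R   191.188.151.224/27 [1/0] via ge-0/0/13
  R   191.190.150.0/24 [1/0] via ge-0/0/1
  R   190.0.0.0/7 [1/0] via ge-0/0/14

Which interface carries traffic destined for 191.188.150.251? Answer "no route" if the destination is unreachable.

Routes whose prefix contains 191.188.150.251:
  188.0.0.0/6 (188.0.0.0 - 191.255.255.255) -> ge-0/0/11
  190.0.0.0/7 (190.0.0.0 - 191.255.255.255) -> ge-0/0/14
  191.188.128.0/17 (191.188.128.0 - 191.188.255.255) -> ge-0/0/2
  191.188.128.0/19 (191.188.128.0 - 191.188.159.255) -> ge-0/0/15
More-specific entries that do NOT match:
  191.188.150.96/27 (191.188.150.96 - 191.188.150.127) does not contain 191.188.150.251
  191.188.150.160/27 (191.188.150.160 - 191.188.150.191) does not contain 191.188.150.251
  191.188.150.192/27 (191.188.150.192 - 191.188.150.223) does not contain 191.188.150.251
  191.188.151.224/27 (191.188.151.224 - 191.188.151.255) does not contain 191.188.150.251
  191.188.148.128/25 (191.188.148.128 - 191.188.148.255) does not contain 191.188.150.251
  191.190.150.0/24 (191.190.150.0 - 191.190.150.255) does not contain 191.188.150.251
  191.188.180.0/22 (191.188.180.0 - 191.188.183.255) does not contain 191.188.150.251
Longest matching prefix is /19 -> interface ge-0/0/15.

ge-0/0/15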